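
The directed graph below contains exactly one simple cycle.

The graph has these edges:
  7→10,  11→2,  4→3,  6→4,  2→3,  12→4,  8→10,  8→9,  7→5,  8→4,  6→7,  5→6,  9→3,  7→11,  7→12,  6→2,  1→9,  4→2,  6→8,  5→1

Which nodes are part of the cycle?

5, 6, 7

DFS with gray/black marking from 7:
7 gray
  5 gray
    1 gray
      9 gray
        3 gray
        3 black
      9 black
    1 black
    6 gray
      8 gray
        4 gray
          4→3: 3 black — skip
          2 gray
            2→3: 3 black — skip
          2 black
        4 black
        10 gray
        10 black
        8→9: 9 black — skip
      8 black
      6→7: 7 is gray → back edge
Back edge closes the cycle 7 → 5 → 6 → 7; its vertices are {5, 6, 7}.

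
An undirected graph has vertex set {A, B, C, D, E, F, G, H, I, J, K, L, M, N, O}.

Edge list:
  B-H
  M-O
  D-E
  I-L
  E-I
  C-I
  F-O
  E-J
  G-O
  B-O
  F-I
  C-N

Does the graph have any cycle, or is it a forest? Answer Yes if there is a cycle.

No

DFS, tracking each vertex's parent; an edge to a visited non-parent vertex closes a cycle.
Start from A:
visit A (parent –)
visit B (parent –)
  visit O (parent B)
    visit M (parent O)
      M–O: parent, skip
    visit F (parent O)
      F–O: parent, skip
      visit I (parent F)
        I–F: parent, skip
        visit C (parent I)
          visit N (parent C)
            N–C: parent, skip
          C–I: parent, skip
        visit L (parent I)
          L–I: parent, skip
        visit E (parent I)
          visit J (parent E)
            J–E: parent, skip
          visit D (parent E)
            D–E: parent, skip
          E–I: parent, skip
    O–B: parent, skip
    visit G (parent O)
      G–O: parent, skip
  visit H (parent B)
    H–B: parent, skip
visit K (parent –)
No non-parent visited neighbor found — the graph is a forest.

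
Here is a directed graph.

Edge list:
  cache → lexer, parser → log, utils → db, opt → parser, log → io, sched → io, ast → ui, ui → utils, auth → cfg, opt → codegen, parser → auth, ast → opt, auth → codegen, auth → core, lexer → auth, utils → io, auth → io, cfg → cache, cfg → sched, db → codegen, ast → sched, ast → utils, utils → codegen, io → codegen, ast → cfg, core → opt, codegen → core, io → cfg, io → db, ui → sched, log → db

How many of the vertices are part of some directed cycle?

12

A vertex is on a directed cycle iff it belongs to a strongly connected component of size ≥ 2 (or has a self-loop).
The vertices on cycles are {db, io, cfg, log, opt, auth, core, cache, lexer, sched, parser, codegen} — 12 in total.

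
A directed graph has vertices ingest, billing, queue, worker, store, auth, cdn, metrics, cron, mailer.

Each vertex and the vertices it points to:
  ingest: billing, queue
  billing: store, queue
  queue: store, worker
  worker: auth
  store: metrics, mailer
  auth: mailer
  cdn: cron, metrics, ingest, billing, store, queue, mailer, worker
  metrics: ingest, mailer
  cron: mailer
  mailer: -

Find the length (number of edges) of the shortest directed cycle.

For each vertex v, BFS finds the shortest path from v back to v.
The shortest such closed walk is ingest → queue → store → metrics → ingest, length 4.

4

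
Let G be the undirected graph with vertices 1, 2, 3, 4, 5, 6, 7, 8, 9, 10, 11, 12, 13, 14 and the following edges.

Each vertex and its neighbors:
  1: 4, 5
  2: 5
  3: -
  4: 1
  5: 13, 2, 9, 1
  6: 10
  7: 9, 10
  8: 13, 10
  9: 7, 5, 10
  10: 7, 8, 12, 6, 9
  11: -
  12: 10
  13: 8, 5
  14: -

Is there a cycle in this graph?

DFS, tracking each vertex's parent; an edge to a visited non-parent vertex closes a cycle.
Start from 9:
visit 9 (parent –)
  visit 7 (parent 9)
    7–9: parent, skip
    visit 10 (parent 7)
      10–7: parent, skip
      visit 8 (parent 10)
        visit 13 (parent 8)
          13–8: parent, skip
          visit 5 (parent 13)
            5–13: parent, skip
            visit 2 (parent 5)
              2–5: parent, skip
            5–9: 9 visited and ≠ parent → cycle
Cycle: 9 – 7 – 10 – 8 – 13 – 5 – 9.

Yes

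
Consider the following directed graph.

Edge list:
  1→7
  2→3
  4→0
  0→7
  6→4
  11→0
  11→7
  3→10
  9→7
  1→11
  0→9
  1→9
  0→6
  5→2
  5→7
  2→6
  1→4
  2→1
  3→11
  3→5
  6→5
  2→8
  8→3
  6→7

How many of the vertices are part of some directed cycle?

9

A vertex is on a directed cycle iff it belongs to a strongly connected component of size ≥ 2 (or has a self-loop).
The vertices on cycles are {0, 1, 2, 3, 4, 5, 6, 8, 11} — 9 in total.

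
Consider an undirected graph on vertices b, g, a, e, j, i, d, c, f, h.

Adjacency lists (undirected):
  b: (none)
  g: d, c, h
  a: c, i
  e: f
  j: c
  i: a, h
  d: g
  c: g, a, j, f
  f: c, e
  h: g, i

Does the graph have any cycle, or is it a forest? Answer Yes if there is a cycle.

Yes

DFS, tracking each vertex's parent; an edge to a visited non-parent vertex closes a cycle.
Start from d:
visit d (parent –)
  visit g (parent d)
    g–d: parent, skip
    visit c (parent g)
      c–g: parent, skip
      visit a (parent c)
        a–c: parent, skip
        visit i (parent a)
          i–a: parent, skip
          visit h (parent i)
            h–g: g visited and ≠ parent → cycle
Cycle: g – c – a – i – h – g.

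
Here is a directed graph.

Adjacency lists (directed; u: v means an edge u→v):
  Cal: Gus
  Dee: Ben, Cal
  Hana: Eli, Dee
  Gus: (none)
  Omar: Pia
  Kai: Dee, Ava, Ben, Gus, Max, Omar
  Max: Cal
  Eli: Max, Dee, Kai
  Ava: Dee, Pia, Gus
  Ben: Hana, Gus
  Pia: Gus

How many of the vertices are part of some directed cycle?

6

A vertex is on a directed cycle iff it belongs to a strongly connected component of size ≥ 2 (or has a self-loop).
The vertices on cycles are {Ava, Ben, Dee, Eli, Kai, Hana} — 6 in total.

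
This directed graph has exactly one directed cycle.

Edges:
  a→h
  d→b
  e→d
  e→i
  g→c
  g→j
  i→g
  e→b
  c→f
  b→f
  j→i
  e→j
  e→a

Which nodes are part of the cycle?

g, i, j

DFS with gray/black marking from i:
i gray
  g gray
    j gray
      j→i: i is gray → back edge
Back edge closes the cycle i → g → j → i; its vertices are {g, i, j}.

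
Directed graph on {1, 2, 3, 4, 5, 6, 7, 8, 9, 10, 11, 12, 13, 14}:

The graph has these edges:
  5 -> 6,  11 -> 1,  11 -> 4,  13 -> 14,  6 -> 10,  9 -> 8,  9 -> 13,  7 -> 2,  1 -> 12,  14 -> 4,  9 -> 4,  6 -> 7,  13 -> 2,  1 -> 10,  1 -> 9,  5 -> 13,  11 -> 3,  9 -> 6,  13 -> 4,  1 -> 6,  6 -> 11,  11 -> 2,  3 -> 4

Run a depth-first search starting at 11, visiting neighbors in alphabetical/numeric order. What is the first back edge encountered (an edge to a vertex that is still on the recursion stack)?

6→11

DFS from 11 (visiting neighbors in alphabetical/numeric order); mark gray on enter, black on exit:
11 gray
  1 gray
    6 gray
      7 gray
        2 gray
        2 black
      7 black
      10 gray
      10 black
      6→11: 11 is gray → back edge
First back edge: 6 → 11.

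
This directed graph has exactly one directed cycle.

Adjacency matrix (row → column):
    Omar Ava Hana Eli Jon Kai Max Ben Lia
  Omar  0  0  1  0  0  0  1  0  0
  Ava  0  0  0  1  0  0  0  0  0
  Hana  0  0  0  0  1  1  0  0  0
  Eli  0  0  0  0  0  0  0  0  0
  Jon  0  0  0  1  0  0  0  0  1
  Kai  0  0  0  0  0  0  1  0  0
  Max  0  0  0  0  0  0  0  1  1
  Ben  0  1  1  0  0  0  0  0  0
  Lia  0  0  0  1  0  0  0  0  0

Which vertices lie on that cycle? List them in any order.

Ben, Kai, Max, Hana

DFS with gray/black marking from Max:
Max gray
  Ben gray
    Hana gray
      Kai gray
        Kai→Max: Max is gray → back edge
Back edge closes the cycle Max → Ben → Hana → Kai → Max; its vertices are {Ben, Kai, Max, Hana}.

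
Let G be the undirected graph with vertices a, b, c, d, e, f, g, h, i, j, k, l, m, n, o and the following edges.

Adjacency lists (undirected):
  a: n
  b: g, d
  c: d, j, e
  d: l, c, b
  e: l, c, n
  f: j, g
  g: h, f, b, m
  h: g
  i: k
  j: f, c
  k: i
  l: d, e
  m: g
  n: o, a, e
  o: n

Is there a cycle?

Yes

DFS, tracking each vertex's parent; an edge to a visited non-parent vertex closes a cycle.
Start from m:
visit m (parent –)
  visit g (parent m)
    visit h (parent g)
      h–g: parent, skip
    visit f (parent g)
      visit j (parent f)
        j–f: parent, skip
        visit c (parent j)
          visit d (parent c)
            visit l (parent d)
              l–d: parent, skip
              visit e (parent l)
                e–l: parent, skip
                e–c: c visited and ≠ parent → cycle
Cycle: c – d – l – e – c.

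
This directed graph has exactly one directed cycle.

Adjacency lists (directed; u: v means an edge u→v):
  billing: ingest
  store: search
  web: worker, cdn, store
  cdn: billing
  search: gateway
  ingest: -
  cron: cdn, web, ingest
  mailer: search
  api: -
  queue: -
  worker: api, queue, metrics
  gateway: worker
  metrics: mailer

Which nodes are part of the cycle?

DFS with gray/black marking from worker:
worker gray
  api gray
  api black
  queue gray
  queue black
  metrics gray
    mailer gray
      search gray
        gateway gray
          gateway→worker: worker is gray → back edge
Back edge closes the cycle worker → metrics → mailer → search → gateway → worker; its vertices are {mailer, search, worker, gateway, metrics}.

mailer, search, worker, gateway, metrics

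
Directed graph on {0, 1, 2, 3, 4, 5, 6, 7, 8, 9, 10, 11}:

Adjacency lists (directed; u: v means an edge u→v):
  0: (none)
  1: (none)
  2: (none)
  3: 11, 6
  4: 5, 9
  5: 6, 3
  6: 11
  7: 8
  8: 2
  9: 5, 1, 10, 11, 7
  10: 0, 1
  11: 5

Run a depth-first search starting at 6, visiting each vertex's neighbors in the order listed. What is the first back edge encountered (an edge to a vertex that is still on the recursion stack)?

DFS from 6 (visiting each vertex's neighbors in the order listed); mark gray on enter, black on exit:
6 gray
  11 gray
    5 gray
      5→6: 6 is gray → back edge
First back edge: 5 → 6.

5->6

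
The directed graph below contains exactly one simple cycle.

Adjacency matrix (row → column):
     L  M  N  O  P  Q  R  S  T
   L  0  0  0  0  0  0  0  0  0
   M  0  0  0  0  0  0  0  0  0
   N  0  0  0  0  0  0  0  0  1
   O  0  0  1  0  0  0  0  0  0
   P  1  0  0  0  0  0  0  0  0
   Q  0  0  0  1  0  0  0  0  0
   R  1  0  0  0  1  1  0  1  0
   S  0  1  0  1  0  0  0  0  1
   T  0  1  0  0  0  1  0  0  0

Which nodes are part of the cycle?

DFS with gray/black marking from O:
O gray
  N gray
    T gray
      M gray
      M black
      Q gray
        Q→O: O is gray → back edge
Back edge closes the cycle O → N → T → Q → O; its vertices are {N, O, Q, T}.

N, O, Q, T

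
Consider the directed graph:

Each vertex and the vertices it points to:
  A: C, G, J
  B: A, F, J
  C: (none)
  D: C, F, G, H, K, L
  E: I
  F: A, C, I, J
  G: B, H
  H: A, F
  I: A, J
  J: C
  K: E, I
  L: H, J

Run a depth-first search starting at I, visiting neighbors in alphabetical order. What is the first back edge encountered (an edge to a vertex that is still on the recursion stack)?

B→A

DFS from I (visiting neighbors in alphabetical order); mark gray on enter, black on exit:
I gray
  A gray
    C gray
    C black
    G gray
      B gray
        B→A: A is gray → back edge
First back edge: B → A.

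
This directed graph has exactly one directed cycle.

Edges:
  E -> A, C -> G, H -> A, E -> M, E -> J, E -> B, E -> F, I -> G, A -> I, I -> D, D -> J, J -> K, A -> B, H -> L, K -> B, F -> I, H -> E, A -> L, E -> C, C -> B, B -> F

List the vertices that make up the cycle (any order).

B, D, F, I, J, K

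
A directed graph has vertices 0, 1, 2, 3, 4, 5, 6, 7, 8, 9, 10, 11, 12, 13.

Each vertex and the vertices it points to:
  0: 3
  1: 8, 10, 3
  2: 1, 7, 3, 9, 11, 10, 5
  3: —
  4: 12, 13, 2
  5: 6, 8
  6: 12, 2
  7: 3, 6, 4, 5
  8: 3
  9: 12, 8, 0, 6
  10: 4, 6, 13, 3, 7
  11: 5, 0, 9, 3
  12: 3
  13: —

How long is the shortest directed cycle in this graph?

3

For each vertex v, BFS finds the shortest path from v back to v.
The shortest such closed walk is 2 → 10 → 4 → 2, length 3.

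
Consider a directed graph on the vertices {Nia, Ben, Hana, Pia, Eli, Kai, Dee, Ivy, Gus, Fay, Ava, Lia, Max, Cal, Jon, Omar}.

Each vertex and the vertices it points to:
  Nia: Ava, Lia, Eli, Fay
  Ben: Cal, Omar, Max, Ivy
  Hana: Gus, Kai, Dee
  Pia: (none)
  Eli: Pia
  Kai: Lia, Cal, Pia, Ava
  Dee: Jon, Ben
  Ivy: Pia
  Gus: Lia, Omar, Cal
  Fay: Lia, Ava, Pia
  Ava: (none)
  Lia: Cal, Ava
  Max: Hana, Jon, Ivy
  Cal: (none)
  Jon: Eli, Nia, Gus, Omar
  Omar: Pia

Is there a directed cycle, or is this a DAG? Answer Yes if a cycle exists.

Yes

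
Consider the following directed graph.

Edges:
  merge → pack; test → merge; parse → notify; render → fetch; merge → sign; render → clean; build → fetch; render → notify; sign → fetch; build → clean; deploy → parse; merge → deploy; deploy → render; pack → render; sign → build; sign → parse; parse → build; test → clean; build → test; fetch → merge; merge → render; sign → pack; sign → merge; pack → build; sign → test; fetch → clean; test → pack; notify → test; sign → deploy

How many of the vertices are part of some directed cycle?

A vertex is on a directed cycle iff it belongs to a strongly connected component of size ≥ 2 (or has a self-loop).
The vertices on cycles are {pack, sign, test, build, fetch, merge, parse, deploy, notify, render} — 10 in total.

10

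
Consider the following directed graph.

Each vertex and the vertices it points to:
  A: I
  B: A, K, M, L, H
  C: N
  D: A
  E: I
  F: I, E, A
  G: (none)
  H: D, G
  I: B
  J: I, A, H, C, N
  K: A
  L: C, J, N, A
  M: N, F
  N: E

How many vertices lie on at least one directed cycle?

A vertex is on a directed cycle iff it belongs to a strongly connected component of size ≥ 2 (or has a self-loop).
The vertices on cycles are {A, B, C, D, E, F, H, I, J, K, L, M, N} — 13 in total.

13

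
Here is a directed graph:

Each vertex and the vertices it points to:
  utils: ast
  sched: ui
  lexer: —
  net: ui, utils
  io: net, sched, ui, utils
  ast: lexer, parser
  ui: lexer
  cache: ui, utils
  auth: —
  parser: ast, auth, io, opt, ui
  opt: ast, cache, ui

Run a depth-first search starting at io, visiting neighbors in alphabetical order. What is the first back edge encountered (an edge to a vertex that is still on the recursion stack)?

parser→ast

DFS from io (visiting neighbors in alphabetical order); mark gray on enter, black on exit:
io gray
  net gray
    ui gray
      lexer gray
      lexer black
    ui black
    utils gray
      ast gray
        ast→lexer: lexer black — skip
        parser gray
          parser→ast: ast is gray → back edge
First back edge: parser → ast.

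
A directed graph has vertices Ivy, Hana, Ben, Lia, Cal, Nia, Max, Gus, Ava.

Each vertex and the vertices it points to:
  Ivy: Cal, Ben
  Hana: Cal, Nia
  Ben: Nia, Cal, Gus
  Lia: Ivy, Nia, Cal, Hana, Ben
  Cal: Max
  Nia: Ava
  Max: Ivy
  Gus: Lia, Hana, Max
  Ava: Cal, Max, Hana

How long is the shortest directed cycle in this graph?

For each vertex v, BFS finds the shortest path from v back to v.
The shortest such closed walk is Gus → Lia → Ben → Gus, length 3.

3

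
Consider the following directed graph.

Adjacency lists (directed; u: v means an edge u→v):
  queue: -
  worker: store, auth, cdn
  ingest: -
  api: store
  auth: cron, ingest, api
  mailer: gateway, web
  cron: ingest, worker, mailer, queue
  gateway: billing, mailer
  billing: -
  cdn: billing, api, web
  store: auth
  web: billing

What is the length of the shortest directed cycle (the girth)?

2

For each vertex v, BFS finds the shortest path from v back to v.
The shortest such closed walk is mailer → gateway → mailer, length 2.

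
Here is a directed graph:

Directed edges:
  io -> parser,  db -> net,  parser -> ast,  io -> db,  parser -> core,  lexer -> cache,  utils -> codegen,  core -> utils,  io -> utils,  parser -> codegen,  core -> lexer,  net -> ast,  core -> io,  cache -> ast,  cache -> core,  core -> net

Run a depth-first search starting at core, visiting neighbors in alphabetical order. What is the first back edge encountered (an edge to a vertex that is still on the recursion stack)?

DFS from core (visiting neighbors in alphabetical order); mark gray on enter, black on exit:
core gray
  io gray
    db gray
      net gray
        ast gray
        ast black
      net black
    db black
    parser gray
      parser→ast: ast black — skip
      codegen gray
      codegen black
      parser→core: core is gray → back edge
First back edge: parser → core.

parser->core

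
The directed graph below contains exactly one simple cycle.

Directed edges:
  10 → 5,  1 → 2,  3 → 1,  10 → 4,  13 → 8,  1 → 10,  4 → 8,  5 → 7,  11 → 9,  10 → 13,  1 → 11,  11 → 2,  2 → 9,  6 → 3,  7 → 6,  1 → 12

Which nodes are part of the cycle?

1, 3, 5, 6, 7, 10

DFS with gray/black marking from 3:
3 gray
  1 gray
    10 gray
      5 gray
        7 gray
          6 gray
            6→3: 3 is gray → back edge
Back edge closes the cycle 3 → 1 → 10 → 5 → 7 → 6 → 3; its vertices are {1, 3, 5, 6, 7, 10}.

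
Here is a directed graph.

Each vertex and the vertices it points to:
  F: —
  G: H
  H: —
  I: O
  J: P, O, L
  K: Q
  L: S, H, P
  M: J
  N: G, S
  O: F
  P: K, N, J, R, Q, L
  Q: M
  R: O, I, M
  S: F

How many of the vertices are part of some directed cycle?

7

A vertex is on a directed cycle iff it belongs to a strongly connected component of size ≥ 2 (or has a self-loop).
The vertices on cycles are {J, K, L, M, P, Q, R} — 7 in total.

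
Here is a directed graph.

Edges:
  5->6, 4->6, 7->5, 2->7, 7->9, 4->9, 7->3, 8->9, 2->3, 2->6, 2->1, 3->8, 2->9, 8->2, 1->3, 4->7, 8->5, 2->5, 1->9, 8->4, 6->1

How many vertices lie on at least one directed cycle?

A vertex is on a directed cycle iff it belongs to a strongly connected component of size ≥ 2 (or has a self-loop).
The vertices on cycles are {1, 2, 3, 4, 5, 6, 7, 8} — 8 in total.

8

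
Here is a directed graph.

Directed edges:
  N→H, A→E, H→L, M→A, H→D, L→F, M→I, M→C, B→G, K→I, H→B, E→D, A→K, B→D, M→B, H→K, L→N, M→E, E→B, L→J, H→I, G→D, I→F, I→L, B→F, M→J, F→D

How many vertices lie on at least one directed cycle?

5

A vertex is on a directed cycle iff it belongs to a strongly connected component of size ≥ 2 (or has a self-loop).
The vertices on cycles are {H, I, K, L, N} — 5 in total.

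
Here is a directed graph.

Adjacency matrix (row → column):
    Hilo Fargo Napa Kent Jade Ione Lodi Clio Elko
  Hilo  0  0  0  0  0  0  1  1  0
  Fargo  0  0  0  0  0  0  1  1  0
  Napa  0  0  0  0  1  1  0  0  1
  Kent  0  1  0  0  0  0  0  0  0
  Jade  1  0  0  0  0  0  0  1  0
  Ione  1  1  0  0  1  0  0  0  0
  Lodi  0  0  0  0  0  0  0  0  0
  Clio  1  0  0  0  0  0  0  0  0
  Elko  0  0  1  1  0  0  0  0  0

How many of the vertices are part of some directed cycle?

4

A vertex is on a directed cycle iff it belongs to a strongly connected component of size ≥ 2 (or has a self-loop).
The vertices on cycles are {Clio, Elko, Hilo, Napa} — 4 in total.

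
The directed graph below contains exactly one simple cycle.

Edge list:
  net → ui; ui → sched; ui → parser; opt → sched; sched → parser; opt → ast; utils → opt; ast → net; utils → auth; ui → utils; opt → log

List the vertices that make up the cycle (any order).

ui, ast, net, opt, utils

DFS with gray/black marking from utils:
utils gray
  opt gray
    log gray
    log black
    ast gray
      net gray
        ui gray
          parser gray
          parser black
          sched gray
            sched→parser: parser black — skip
          sched black
          ui→utils: utils is gray → back edge
Back edge closes the cycle utils → opt → ast → net → ui → utils; its vertices are {ui, ast, net, opt, utils}.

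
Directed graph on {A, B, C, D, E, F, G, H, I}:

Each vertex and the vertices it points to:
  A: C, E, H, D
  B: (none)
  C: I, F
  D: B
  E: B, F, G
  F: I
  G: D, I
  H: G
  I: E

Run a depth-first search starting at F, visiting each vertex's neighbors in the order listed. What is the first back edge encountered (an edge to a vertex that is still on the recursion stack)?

DFS from F (visiting each vertex's neighbors in the order listed); mark gray on enter, black on exit:
F gray
  I gray
    E gray
      B gray
      B black
      E→F: F is gray → back edge
First back edge: E → F.

E->F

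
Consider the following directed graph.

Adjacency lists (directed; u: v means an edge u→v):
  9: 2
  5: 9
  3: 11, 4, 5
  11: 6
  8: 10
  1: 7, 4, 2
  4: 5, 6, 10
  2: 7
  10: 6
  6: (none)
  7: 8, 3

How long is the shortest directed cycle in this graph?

5

For each vertex v, BFS finds the shortest path from v back to v.
The shortest such closed walk is 7 → 3 → 5 → 9 → 2 → 7, length 5.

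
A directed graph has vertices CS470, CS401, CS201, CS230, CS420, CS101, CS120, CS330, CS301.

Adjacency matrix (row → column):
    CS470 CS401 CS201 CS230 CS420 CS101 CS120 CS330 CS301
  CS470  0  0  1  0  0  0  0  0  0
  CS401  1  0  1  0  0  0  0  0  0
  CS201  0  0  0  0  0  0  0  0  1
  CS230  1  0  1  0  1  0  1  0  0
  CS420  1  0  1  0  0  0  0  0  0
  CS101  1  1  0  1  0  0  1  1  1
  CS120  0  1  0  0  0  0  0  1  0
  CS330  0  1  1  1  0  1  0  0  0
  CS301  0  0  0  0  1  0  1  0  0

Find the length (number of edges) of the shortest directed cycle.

For each vertex v, BFS finds the shortest path from v back to v.
The shortest such closed walk is CS330 → CS101 → CS330, length 2.

2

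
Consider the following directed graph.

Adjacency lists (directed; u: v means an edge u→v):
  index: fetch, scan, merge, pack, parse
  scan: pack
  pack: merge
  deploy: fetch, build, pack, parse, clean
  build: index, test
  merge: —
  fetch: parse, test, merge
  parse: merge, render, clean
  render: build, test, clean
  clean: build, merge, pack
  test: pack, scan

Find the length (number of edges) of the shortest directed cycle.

For each vertex v, BFS finds the shortest path from v back to v.
The shortest such closed walk is parse → render → build → index → parse, length 4.

4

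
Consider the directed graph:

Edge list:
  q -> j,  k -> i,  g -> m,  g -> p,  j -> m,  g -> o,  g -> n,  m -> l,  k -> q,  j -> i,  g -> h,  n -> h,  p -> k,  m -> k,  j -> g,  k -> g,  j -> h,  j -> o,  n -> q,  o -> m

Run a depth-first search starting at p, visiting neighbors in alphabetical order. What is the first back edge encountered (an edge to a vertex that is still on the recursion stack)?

m->k

DFS from p (visiting neighbors in alphabetical order); mark gray on enter, black on exit:
p gray
  k gray
    g gray
      h gray
      h black
      m gray
        m→k: k is gray → back edge
First back edge: m → k.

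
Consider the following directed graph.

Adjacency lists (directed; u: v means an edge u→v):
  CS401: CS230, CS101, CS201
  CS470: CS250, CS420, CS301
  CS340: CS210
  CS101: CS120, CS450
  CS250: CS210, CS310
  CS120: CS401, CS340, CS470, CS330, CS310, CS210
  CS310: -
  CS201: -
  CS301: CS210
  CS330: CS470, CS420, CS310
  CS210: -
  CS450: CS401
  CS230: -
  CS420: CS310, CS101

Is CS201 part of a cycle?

No

CS201 lies on a cycle iff there is a path from CS201 back to itself.
Exploring from CS201, it never reaches itself; equivalently, its strongly connected component is a singleton.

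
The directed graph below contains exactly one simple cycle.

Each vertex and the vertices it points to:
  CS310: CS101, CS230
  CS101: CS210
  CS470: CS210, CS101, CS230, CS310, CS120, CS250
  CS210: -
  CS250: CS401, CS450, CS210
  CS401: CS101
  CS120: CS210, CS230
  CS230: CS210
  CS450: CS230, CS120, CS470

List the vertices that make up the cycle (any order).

DFS with gray/black marking from CS470:
CS470 gray
  CS210 gray
  CS210 black
  CS101 gray
    CS101→CS210: CS210 black — skip
  CS101 black
  CS230 gray
    CS230→CS210: CS210 black — skip
  CS230 black
  CS310 gray
    CS310→CS101: CS101 black — skip
    CS310→CS230: CS230 black — skip
  CS310 black
  CS120 gray
    CS120→CS210: CS210 black — skip
    CS120→CS230: CS230 black — skip
  CS120 black
  CS250 gray
    CS401 gray
      CS401→CS101: CS101 black — skip
    CS401 black
    CS450 gray
      CS450→CS230: CS230 black — skip
      CS450→CS120: CS120 black — skip
      CS450→CS470: CS470 is gray → back edge
Back edge closes the cycle CS470 → CS250 → CS450 → CS470; its vertices are {CS250, CS450, CS470}.

CS250, CS450, CS470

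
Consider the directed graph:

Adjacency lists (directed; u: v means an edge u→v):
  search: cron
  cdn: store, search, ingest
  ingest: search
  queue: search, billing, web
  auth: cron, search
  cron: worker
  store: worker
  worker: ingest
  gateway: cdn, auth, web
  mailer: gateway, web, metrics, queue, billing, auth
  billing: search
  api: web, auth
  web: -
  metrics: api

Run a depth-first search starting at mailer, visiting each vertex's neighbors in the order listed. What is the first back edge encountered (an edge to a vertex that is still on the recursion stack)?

DFS from mailer (visiting each vertex's neighbors in the order listed); mark gray on enter, black on exit:
mailer gray
  gateway gray
    cdn gray
      store gray
        worker gray
          ingest gray
            search gray
              cron gray
                cron→worker: worker is gray → back edge
First back edge: cron → worker.

cron->worker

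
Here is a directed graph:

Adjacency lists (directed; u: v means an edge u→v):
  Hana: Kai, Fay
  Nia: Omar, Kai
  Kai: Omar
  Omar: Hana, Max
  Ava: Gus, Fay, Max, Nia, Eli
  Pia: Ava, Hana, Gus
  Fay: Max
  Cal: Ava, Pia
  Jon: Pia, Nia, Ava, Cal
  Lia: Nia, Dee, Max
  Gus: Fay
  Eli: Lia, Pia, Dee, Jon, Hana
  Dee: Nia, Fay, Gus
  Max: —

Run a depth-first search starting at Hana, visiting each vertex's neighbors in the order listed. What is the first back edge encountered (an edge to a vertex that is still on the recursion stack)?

DFS from Hana (visiting each vertex's neighbors in the order listed); mark gray on enter, black on exit:
Hana gray
  Kai gray
    Omar gray
      Omar→Hana: Hana is gray → back edge
First back edge: Omar → Hana.

Omar→Hana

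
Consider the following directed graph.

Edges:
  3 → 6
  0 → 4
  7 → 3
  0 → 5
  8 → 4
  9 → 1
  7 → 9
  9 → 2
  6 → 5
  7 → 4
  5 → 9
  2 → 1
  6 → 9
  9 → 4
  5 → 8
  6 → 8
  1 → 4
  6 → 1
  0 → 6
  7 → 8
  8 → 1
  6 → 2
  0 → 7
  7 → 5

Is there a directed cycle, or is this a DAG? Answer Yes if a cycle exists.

No

DFS with white/gray/black marking, starting from 9:
9 gray
  2 gray
    1 gray
      4 gray
      4 black
    1 black
  2 black
  9→4: 4 black — skip
  9→1: 1 black — skip
9 black
5 gray
  5→9: 9 black — skip
  8 gray
    8→4: 4 black — skip
    8→1: 1 black — skip
  8 black
5 black
6 gray
  6→1: 1 black — skip
  6→9: 9 black — skip
  6→8: 8 black — skip
  6→2: 2 black — skip
  6→5: 5 black — skip
6 black
3 gray
  3→6: 6 black — skip
3 black
0 gray
  7 gray
    7→4: 4 black — skip
    7→3: 3 black — skip
    7→8: 8 black — skip
    7→9: 9 black — skip
    7→5: 5 black — skip
  7 black
  0→6: 6 black — skip
  0→4: 4 black — skip
  0→5: 5 black — skip
0 black
Every edge goes to a white or black vertex — no back edge, so the graph is acyclic.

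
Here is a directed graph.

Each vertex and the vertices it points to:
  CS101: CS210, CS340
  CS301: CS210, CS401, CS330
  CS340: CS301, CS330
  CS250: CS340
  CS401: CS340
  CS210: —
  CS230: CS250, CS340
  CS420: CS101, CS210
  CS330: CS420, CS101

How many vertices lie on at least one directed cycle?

A vertex is on a directed cycle iff it belongs to a strongly connected component of size ≥ 2 (or has a self-loop).
The vertices on cycles are {CS101, CS301, CS330, CS340, CS401, CS420} — 6 in total.

6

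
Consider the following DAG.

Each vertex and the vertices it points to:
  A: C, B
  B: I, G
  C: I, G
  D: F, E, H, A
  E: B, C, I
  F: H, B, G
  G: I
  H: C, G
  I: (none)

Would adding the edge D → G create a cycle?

Adding D→G creates a cycle iff G can already reach D.
Explore from G: no path reaches D. The graph stays acyclic.

No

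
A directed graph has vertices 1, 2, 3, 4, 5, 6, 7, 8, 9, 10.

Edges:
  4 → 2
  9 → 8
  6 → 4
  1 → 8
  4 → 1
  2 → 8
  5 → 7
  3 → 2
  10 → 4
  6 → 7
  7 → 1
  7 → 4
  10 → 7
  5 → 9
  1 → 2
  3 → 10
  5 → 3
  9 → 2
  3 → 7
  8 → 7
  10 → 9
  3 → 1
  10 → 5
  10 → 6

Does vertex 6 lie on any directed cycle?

No

6 lies on a cycle iff there is a path from 6 back to itself.
Exploring from 6, it never reaches itself; equivalently, its strongly connected component is a singleton.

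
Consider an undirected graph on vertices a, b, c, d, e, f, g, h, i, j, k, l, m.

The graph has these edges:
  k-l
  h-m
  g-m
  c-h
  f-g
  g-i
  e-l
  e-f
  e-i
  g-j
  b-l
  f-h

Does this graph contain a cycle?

DFS, tracking each vertex's parent; an edge to a visited non-parent vertex closes a cycle.
Start from l:
visit l (parent –)
  visit e (parent l)
    visit f (parent e)
      f–e: parent, skip
      visit h (parent f)
        h–f: parent, skip
        visit m (parent h)
          m–h: parent, skip
          visit g (parent m)
            visit i (parent g)
              i–e: e visited and ≠ parent → cycle
Cycle: e – f – h – m – g – i – e.

Yes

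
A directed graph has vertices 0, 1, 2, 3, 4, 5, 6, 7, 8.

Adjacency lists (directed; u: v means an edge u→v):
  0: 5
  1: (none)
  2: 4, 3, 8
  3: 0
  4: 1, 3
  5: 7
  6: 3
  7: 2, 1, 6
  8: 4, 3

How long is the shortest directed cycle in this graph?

5

For each vertex v, BFS finds the shortest path from v back to v.
The shortest such closed walk is 7 → 6 → 3 → 0 → 5 → 7, length 5.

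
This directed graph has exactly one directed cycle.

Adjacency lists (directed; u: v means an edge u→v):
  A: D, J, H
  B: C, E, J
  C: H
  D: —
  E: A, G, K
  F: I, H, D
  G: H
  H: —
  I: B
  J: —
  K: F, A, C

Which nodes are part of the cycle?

B, E, F, I, K

DFS with gray/black marking from E:
E gray
  A gray
    D gray
    D black
    J gray
    J black
    H gray
    H black
  A black
  G gray
    G→H: H black — skip
  G black
  K gray
    F gray
      I gray
        B gray
          C gray
            C→H: H black — skip
          C black
          B→E: E is gray → back edge
Back edge closes the cycle E → K → F → I → B → E; its vertices are {B, E, F, I, K}.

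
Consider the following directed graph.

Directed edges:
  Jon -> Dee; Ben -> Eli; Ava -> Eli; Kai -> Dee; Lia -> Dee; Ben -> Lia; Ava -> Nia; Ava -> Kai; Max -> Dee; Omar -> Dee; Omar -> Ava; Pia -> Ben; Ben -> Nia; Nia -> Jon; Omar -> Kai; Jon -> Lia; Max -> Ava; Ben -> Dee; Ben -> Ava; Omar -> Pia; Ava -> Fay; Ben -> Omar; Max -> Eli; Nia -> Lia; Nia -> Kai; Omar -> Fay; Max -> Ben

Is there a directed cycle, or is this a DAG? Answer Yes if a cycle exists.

DFS with white/gray/black marking, starting from Lia:
Lia gray
  Dee gray
  Dee black
Lia black
Nia gray
  Kai gray
    Kai→Dee: Dee black — skip
  Kai black
  Nia→Lia: Lia black — skip
  Jon gray
    Jon→Dee: Dee black — skip
    Jon→Lia: Lia black — skip
  Jon black
Nia black
Eli gray
Eli black
Fay gray
Fay black
Max gray
  Max→Dee: Dee black — skip
  Max→Eli: Eli black — skip
  Ava gray
    Ava→Eli: Eli black — skip
    Ava→Kai: Kai black — skip
    Ava→Nia: Nia black — skip
    Ava→Fay: Fay black — skip
  Ava black
  Ben gray
    Omar gray
      Omar→Kai: Kai black — skip
      Omar→Fay: Fay black — skip
      Omar→Ava: Ava black — skip
      Omar→Dee: Dee black — skip
      Pia gray
        Pia→Ben: Ben is gray → back edge
Back edge found, so a cycle exists: Ben → Omar → Pia → Ben.

Yes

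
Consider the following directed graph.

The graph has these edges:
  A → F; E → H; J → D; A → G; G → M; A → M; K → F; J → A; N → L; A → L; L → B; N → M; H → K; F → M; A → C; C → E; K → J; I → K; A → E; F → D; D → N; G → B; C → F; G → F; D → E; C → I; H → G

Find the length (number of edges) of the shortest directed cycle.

5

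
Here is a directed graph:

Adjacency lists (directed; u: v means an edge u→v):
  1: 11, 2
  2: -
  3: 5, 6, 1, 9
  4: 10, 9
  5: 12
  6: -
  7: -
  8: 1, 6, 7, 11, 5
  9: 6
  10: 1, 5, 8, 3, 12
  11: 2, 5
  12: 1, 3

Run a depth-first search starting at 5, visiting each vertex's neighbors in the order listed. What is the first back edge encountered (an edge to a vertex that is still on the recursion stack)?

DFS from 5 (visiting each vertex's neighbors in the order listed); mark gray on enter, black on exit:
5 gray
  12 gray
    1 gray
      11 gray
        2 gray
        2 black
        11→5: 5 is gray → back edge
First back edge: 11 → 5.

11->5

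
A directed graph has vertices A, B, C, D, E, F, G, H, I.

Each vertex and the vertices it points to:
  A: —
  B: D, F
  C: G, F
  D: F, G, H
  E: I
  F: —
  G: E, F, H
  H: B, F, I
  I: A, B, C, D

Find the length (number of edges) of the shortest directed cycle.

3

For each vertex v, BFS finds the shortest path from v back to v.
The shortest such closed walk is I → D → H → I, length 3.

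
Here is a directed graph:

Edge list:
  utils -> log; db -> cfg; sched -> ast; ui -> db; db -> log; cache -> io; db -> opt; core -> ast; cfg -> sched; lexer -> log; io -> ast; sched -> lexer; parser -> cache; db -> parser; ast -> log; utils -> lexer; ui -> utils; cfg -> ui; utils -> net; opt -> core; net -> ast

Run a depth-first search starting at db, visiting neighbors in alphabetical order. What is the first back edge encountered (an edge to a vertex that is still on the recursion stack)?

DFS from db (visiting neighbors in alphabetical order); mark gray on enter, black on exit:
db gray
  cfg gray
    sched gray
      ast gray
        log gray
        log black
      ast black
      lexer gray
        lexer→log: log black — skip
      lexer black
    sched black
    ui gray
      ui→db: db is gray → back edge
First back edge: ui → db.

ui->db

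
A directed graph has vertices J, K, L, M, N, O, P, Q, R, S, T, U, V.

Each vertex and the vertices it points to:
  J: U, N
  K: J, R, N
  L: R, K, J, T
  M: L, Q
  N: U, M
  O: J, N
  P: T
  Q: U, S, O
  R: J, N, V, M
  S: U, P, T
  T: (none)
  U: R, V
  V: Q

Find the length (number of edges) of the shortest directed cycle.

3

For each vertex v, BFS finds the shortest path from v back to v.
The shortest such closed walk is M → L → R → M, length 3.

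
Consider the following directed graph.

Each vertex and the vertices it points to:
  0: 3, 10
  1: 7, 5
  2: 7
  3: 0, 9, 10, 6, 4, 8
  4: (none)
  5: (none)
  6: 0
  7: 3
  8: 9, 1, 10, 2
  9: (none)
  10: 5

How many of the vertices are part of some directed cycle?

7

A vertex is on a directed cycle iff it belongs to a strongly connected component of size ≥ 2 (or has a self-loop).
The vertices on cycles are {0, 1, 2, 3, 6, 7, 8} — 7 in total.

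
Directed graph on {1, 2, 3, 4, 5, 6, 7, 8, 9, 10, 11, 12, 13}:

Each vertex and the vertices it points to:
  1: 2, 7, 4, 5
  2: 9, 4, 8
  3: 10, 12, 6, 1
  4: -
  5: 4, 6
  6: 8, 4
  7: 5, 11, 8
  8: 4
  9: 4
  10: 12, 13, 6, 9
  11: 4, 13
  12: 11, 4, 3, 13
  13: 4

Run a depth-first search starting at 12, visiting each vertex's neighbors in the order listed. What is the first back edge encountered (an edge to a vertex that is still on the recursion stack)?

DFS from 12 (visiting each vertex's neighbors in the order listed); mark gray on enter, black on exit:
12 gray
  11 gray
    4 gray
    4 black
    13 gray
      13→4: 4 black — skip
    13 black
  11 black
  12→4: 4 black — skip
  3 gray
    10 gray
      10→12: 12 is gray → back edge
First back edge: 10 → 12.

10->12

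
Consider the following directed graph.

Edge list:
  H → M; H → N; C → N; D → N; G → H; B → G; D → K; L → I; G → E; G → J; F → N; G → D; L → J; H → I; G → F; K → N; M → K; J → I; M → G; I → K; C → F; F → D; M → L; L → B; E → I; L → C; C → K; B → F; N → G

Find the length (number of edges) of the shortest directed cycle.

For each vertex v, BFS finds the shortest path from v back to v.
The shortest such closed walk is G → F → N → G, length 3.

3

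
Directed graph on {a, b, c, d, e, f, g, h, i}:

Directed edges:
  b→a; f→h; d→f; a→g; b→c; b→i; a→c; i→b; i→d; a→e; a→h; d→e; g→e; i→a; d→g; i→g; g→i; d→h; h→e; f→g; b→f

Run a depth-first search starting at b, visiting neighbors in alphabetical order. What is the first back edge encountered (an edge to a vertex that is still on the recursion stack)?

DFS from b (visiting neighbors in alphabetical order); mark gray on enter, black on exit:
b gray
  a gray
    c gray
    c black
    e gray
    e black
    g gray
      g→e: e black — skip
      i gray
        i→a: a is gray → back edge
First back edge: i → a.

i→a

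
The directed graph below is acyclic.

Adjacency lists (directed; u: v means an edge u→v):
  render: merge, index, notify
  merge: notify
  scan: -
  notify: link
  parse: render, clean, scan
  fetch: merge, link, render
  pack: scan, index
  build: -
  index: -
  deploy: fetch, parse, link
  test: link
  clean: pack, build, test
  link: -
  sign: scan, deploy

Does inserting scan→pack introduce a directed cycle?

Adding scan→pack creates a cycle iff pack can already reach scan.
Path from pack: pack → scan.
So pack → … → scan → pack is a cycle.

Yes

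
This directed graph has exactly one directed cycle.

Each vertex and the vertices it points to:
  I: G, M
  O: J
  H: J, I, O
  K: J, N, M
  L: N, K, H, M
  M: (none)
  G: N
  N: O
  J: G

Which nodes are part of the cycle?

G, J, N, O

DFS with gray/black marking from N:
N gray
  O gray
    J gray
      G gray
        G→N: N is gray → back edge
Back edge closes the cycle N → O → J → G → N; its vertices are {G, J, N, O}.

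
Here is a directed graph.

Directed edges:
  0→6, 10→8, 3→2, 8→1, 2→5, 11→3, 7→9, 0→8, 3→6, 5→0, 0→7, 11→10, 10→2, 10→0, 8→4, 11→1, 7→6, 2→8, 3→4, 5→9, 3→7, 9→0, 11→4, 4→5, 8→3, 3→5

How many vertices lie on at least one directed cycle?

8

A vertex is on a directed cycle iff it belongs to a strongly connected component of size ≥ 2 (or has a self-loop).
The vertices on cycles are {0, 2, 3, 4, 5, 7, 8, 9} — 8 in total.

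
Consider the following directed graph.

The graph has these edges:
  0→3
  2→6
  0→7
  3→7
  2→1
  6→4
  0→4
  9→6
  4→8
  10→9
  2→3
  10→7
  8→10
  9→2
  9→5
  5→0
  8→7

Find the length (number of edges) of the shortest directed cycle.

5

For each vertex v, BFS finds the shortest path from v back to v.
The shortest such closed walk is 10 → 9 → 6 → 4 → 8 → 10, length 5.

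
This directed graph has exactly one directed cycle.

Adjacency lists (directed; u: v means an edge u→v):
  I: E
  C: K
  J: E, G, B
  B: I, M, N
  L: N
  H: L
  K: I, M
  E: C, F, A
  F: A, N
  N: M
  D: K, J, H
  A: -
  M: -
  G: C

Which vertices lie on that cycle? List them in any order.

C, E, I, K

DFS with gray/black marking from E:
E gray
  C gray
    K gray
      I gray
        I→E: E is gray → back edge
Back edge closes the cycle E → C → K → I → E; its vertices are {C, E, I, K}.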